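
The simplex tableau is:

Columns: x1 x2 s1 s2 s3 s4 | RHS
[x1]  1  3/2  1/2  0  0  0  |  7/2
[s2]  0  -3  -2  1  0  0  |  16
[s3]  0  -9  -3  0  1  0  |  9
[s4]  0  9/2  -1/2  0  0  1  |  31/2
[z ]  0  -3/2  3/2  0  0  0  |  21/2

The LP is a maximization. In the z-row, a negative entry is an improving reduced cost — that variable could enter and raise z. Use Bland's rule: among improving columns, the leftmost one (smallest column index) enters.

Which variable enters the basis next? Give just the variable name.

x2

Objective-row coefficients: x1: 0, x2: -3/2, s1: 3/2, s2: 0, s3: 0, s4: 0.
Improving columns: x2. Bland's rule picks the smallest column index → x2.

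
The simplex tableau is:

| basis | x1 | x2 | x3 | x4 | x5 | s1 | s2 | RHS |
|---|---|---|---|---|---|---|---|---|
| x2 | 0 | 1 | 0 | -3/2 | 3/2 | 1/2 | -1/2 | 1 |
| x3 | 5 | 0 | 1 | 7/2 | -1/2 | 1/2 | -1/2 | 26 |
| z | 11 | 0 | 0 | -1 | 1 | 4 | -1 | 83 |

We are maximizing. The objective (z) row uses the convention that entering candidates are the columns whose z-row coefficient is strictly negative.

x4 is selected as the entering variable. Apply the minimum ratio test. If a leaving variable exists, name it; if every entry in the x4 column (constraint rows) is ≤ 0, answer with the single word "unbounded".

Ratios: row 1 (x2): entry -3/2 ≤ 0, skip; row 2 (x3): 26/(7/2) = 52/7.
Minimum ratio is in the x3 row, so x3 leaves.

x3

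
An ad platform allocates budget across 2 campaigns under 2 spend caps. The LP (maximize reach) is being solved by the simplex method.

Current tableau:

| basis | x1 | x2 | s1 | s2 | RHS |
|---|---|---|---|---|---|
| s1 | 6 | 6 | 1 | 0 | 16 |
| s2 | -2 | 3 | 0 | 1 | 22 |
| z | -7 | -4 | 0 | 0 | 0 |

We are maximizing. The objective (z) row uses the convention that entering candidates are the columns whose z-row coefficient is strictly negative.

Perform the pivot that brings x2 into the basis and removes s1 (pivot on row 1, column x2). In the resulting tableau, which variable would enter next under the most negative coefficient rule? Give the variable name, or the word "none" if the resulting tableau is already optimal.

x1

Pivot element 6. New z-row = old z-row − (-4)·(row 1/6).
Updated z-row coefficients: x1: -3, x2: 0, s1: 2/3, s2: 0.
The most negative is -3 in column x1, so x1 would enter next.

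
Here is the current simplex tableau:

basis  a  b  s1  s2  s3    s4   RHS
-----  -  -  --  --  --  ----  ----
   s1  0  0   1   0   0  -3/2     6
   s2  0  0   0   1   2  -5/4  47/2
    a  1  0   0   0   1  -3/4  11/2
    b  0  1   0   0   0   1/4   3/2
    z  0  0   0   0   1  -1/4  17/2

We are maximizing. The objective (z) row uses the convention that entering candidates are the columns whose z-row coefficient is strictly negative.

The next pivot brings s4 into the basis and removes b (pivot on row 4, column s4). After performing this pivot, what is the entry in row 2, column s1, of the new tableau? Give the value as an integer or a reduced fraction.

0

Pivot element is row 4, column s4: 1/4.
Normalize row 4: new (row 4, s1) = 0/(1/4) = 0.
row 2 ← row 2 − (-5/4)·(new row 4): 0 − (-5/4)·0 = 0.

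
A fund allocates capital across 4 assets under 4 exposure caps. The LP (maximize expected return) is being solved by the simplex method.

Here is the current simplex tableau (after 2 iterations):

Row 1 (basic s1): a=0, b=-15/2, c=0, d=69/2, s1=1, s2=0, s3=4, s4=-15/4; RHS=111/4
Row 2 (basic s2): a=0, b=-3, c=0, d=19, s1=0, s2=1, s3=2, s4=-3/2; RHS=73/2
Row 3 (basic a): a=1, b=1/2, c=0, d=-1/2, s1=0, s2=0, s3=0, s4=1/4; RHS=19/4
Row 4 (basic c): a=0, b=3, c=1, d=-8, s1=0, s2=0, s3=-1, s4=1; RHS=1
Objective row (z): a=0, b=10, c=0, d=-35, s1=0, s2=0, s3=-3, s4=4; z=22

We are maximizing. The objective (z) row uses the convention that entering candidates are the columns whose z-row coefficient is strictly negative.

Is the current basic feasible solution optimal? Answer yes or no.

Column d has objective-row coefficient -35, which is negative; an improving pivot exists, so not yet optimal.

no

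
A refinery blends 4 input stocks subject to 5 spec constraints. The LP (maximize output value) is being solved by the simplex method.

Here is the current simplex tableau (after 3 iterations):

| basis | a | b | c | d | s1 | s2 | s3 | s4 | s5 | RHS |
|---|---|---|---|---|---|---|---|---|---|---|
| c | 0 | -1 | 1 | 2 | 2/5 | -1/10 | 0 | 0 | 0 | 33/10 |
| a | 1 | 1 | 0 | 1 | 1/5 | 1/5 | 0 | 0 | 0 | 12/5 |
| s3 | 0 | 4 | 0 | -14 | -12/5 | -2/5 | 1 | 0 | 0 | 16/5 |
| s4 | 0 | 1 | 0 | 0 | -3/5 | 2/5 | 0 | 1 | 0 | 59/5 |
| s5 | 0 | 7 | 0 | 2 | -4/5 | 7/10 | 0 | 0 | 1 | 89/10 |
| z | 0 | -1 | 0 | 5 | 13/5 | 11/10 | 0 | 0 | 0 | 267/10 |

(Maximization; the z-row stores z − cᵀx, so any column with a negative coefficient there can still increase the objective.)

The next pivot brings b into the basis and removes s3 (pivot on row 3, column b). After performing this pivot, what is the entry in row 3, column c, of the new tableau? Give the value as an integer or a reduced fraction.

0

Pivot element is row 3, column b: 4.
Normalize row 3: new (row 3, c) = 0/4 = 0.
Row 3 is the pivot row, so the entry is 0.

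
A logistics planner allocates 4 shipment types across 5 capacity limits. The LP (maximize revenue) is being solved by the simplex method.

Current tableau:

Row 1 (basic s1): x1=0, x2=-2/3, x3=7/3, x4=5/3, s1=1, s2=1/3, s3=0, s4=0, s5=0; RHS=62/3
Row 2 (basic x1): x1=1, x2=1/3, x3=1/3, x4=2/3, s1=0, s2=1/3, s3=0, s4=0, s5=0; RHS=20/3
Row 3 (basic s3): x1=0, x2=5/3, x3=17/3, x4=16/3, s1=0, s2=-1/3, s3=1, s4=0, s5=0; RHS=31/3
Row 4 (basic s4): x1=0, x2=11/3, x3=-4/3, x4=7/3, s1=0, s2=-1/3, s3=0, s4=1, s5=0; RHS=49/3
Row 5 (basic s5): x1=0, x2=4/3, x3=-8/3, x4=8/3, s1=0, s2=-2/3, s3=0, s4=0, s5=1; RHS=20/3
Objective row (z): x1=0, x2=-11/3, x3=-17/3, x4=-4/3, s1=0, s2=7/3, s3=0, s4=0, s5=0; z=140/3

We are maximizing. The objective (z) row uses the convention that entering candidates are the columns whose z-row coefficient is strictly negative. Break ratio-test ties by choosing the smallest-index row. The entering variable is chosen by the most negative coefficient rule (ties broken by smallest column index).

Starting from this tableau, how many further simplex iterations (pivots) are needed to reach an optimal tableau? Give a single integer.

2

pivot: x3 in, s3 out → z = 57
pivot: x2 in, s4 out → z = 4571/69
No improving column remains; optimal.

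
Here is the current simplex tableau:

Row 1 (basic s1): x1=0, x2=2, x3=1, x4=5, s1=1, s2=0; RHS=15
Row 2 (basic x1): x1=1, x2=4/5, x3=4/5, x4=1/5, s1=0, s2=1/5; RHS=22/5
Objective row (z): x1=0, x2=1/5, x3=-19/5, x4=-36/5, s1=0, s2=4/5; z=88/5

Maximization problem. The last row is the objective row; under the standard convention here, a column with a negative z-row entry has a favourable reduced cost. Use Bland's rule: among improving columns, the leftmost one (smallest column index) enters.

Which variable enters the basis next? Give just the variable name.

x3

Objective-row coefficients: x1: 0, x2: 1/5, x3: -19/5, x4: -36/5, s1: 0, s2: 4/5.
Improving columns: x3, x4. Bland's rule picks the smallest column index → x3.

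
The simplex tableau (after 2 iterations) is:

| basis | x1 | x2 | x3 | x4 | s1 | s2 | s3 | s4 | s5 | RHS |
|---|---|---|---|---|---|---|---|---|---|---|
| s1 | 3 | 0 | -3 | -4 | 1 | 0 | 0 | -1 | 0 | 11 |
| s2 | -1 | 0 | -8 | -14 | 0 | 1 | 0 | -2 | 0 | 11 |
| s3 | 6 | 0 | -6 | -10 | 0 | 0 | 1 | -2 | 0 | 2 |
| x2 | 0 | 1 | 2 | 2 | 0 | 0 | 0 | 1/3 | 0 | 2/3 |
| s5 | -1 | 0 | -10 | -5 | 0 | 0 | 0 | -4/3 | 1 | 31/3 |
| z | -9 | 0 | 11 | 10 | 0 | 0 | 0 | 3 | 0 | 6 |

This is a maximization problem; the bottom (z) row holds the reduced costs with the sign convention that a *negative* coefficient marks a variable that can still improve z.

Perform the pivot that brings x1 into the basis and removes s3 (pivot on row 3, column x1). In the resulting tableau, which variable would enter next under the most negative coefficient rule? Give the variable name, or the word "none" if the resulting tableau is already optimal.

x4

Pivot element 6. New z-row = old z-row − (-9)·(row 3/6).
Updated z-row coefficients: x1: 0, x2: 0, x3: 2, x4: -5, s1: 0, s2: 0, s3: 3/2, s4: 0, s5: 0.
The most negative is -5 in column x4, so x4 would enter next.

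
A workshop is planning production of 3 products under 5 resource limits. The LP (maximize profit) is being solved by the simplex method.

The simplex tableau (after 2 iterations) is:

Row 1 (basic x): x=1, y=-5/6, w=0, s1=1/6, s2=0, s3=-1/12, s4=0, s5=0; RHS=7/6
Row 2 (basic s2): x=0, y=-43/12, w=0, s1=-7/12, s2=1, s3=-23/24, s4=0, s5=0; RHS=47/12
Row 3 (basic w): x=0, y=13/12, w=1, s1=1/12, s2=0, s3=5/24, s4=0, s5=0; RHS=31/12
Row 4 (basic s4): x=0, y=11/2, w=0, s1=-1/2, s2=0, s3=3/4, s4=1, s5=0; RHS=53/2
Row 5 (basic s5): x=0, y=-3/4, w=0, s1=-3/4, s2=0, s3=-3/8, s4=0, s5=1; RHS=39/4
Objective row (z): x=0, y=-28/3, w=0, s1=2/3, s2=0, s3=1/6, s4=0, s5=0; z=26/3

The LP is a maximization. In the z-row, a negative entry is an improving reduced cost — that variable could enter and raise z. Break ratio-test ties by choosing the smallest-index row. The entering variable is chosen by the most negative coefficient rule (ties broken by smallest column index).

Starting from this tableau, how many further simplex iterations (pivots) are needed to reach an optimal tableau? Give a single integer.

1

pivot: y in, w out → z = 402/13
No improving column remains; optimal.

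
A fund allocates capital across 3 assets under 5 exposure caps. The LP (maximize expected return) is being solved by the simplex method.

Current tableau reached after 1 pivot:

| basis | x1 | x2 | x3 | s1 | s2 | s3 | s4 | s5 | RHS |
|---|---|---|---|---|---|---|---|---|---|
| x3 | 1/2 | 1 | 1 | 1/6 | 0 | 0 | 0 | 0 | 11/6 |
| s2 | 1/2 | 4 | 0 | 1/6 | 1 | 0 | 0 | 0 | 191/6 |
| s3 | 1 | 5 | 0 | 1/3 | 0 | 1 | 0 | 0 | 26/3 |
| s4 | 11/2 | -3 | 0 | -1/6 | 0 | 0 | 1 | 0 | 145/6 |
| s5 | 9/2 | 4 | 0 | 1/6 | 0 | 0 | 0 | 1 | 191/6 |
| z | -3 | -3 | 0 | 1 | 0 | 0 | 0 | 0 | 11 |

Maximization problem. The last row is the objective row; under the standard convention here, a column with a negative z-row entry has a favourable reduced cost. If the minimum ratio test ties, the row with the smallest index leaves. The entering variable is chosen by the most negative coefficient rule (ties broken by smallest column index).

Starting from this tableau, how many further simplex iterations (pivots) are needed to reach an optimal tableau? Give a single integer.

pivot: x1 in, x3 out → z = 22
No improving column remains; optimal.

1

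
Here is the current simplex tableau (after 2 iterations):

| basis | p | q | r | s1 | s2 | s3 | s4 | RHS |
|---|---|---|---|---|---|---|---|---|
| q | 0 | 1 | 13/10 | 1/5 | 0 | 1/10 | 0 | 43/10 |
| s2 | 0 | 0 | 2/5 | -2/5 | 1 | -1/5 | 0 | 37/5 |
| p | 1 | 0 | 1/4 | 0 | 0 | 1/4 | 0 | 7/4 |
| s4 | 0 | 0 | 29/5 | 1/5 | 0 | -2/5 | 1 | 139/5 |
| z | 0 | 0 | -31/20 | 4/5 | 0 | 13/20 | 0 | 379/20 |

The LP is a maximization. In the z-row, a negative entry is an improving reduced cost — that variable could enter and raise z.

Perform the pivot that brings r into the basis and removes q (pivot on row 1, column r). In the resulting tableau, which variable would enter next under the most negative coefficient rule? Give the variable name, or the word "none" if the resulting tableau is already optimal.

Pivot element 13/10. New z-row = old z-row − (-31/20)·(row 1/(13/10)).
Updated z-row coefficients: p: 0, q: 31/26, r: 0, s1: 27/26, s2: 0, s3: 10/13, s4: 0.
No coefficient is strictly negative; the tableau after this pivot is optimal.

none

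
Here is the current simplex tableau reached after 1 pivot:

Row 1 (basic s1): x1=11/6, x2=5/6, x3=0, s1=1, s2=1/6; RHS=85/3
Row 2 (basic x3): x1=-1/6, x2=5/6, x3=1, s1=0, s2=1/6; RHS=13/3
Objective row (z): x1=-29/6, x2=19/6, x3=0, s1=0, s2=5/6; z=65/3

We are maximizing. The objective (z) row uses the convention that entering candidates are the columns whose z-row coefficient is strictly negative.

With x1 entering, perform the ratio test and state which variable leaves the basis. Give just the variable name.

Ratios: row 1 (s1): (85/3)/(11/6) = 170/11; row 2 (x3): entry -1/6 ≤ 0, skip.
Minimum ratio 170/11 is in the s1 row, so s1 leaves.

s1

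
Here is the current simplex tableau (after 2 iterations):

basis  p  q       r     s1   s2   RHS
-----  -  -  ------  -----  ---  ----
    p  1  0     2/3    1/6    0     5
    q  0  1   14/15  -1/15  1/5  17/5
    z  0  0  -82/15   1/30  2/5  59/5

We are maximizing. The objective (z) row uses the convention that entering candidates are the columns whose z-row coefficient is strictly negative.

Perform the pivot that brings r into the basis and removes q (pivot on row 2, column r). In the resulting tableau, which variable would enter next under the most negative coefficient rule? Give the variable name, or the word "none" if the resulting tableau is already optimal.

Pivot element 14/15. New z-row = old z-row − (-82/15)·(row 2/(14/15)).
Updated z-row coefficients: p: 0, q: 41/7, r: 0, s1: -5/14, s2: 11/7.
The most negative is -5/14 in column s1, so s1 would enter next.

s1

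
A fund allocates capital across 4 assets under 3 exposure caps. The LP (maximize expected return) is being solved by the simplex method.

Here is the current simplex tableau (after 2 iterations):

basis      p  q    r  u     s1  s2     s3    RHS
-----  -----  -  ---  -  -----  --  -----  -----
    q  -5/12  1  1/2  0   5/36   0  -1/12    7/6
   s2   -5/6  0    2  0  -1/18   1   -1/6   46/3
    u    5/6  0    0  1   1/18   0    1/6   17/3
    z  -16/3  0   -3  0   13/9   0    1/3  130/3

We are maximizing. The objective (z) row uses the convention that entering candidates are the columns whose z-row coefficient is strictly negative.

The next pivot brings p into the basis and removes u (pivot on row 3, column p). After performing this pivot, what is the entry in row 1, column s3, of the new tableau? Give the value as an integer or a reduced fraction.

0

Pivot element is row 3, column p: 5/6.
Normalize row 3: new (row 3, s3) = (1/6)/(5/6) = 1/5.
row 1 ← row 1 − (-5/12)·(new row 3): -1/12 − (-5/12)·(1/5) = 0.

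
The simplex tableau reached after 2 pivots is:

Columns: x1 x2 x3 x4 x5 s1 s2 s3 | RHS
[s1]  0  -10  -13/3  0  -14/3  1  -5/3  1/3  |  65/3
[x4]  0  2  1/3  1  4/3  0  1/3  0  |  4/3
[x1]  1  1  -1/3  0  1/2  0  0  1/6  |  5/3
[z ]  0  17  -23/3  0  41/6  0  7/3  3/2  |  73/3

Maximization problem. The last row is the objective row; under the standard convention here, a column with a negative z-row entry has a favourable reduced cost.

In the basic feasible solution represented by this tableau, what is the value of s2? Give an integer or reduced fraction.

s2 is nonbasic (not in the basis column), so its value in the current BFS is 0.

0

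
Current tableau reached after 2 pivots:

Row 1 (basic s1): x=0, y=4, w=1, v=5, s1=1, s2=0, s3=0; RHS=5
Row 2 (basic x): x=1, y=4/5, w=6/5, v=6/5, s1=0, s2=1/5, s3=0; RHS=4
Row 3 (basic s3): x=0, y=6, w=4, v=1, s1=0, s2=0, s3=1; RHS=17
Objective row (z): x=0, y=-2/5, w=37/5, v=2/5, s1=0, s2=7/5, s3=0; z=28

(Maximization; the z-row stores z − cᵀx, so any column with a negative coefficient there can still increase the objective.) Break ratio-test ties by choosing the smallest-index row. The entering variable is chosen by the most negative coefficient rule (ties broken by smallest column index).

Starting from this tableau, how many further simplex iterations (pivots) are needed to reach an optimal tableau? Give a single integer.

1

pivot: y in, s1 out → z = 57/2
No improving column remains; optimal.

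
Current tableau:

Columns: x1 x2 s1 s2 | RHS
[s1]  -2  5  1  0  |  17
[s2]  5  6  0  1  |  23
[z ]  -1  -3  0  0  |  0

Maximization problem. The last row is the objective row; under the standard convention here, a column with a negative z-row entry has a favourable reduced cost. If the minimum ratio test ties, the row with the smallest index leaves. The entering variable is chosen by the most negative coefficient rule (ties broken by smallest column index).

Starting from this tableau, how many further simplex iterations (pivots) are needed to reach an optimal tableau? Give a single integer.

2

pivot: x2 in, s1 out → z = 51/5
pivot: x1 in, s2 out → z = 406/37
No improving column remains; optimal.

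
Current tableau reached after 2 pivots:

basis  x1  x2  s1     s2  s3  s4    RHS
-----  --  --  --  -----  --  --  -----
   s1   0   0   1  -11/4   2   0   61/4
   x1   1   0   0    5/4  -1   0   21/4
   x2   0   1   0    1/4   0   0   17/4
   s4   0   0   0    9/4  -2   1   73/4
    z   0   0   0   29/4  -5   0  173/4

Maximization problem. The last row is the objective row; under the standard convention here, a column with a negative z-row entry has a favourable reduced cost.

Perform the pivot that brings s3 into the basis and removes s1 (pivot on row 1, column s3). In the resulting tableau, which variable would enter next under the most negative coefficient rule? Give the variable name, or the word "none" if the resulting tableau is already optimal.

Pivot element 2. New z-row = old z-row − (-5)·(row 1/2).
Updated z-row coefficients: x1: 0, x2: 0, s1: 5/2, s2: 3/8, s3: 0, s4: 0.
No coefficient is strictly negative; the tableau after this pivot is optimal.

none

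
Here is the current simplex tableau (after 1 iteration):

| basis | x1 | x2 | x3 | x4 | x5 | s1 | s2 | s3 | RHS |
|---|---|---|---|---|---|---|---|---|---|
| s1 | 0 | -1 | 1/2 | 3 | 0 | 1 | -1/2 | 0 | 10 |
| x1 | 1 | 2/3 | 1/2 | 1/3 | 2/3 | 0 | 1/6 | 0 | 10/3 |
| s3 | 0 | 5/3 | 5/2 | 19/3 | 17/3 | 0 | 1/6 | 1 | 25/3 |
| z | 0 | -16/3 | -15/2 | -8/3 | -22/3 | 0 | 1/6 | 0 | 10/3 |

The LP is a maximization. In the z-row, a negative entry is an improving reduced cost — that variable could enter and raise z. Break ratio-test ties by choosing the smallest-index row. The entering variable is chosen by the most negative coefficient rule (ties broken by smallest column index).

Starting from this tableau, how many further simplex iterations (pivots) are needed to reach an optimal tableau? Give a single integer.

2

pivot: x3 in, s3 out → z = 85/3
pivot: x2 in, x1 out → z = 30
No improving column remains; optimal.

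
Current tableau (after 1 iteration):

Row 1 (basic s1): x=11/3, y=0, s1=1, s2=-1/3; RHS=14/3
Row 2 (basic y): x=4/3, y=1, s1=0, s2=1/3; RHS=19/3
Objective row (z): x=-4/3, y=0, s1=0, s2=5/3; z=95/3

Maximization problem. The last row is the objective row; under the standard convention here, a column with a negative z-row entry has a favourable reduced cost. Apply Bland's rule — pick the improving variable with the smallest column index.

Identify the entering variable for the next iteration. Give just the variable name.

Objective-row coefficients: x: -4/3, y: 0, s1: 0, s2: 5/3.
Improving columns: x. Bland's rule picks the smallest column index → x.

x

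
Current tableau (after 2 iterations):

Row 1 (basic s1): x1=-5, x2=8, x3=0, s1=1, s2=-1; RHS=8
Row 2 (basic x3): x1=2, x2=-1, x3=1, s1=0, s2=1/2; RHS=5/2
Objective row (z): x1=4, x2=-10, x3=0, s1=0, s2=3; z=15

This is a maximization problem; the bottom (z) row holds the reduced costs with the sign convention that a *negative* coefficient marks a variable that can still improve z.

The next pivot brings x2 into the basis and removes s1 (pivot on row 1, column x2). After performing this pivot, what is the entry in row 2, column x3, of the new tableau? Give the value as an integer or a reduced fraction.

1

Pivot element is row 1, column x2: 8.
Normalize row 1: new (row 1, x3) = 0/8 = 0.
row 2 ← row 2 − (-1)·(new row 1): 1 − (-1)·0 = 1.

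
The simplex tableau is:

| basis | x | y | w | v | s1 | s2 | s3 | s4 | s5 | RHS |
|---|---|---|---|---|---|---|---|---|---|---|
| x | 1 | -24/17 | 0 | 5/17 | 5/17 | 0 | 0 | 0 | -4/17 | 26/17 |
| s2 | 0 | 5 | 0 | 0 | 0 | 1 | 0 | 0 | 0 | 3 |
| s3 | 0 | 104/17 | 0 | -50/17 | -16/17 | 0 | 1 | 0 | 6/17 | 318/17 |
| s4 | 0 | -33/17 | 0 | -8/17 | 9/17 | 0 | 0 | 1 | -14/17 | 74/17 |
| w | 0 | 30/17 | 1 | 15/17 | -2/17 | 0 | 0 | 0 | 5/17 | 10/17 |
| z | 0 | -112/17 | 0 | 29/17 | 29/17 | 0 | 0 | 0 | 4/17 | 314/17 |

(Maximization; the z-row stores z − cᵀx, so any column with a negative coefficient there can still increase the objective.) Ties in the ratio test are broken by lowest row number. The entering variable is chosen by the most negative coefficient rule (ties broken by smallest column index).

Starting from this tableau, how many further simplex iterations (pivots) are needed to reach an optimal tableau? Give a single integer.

pivot: y in, w out → z = 62/3
No improving column remains; optimal.

1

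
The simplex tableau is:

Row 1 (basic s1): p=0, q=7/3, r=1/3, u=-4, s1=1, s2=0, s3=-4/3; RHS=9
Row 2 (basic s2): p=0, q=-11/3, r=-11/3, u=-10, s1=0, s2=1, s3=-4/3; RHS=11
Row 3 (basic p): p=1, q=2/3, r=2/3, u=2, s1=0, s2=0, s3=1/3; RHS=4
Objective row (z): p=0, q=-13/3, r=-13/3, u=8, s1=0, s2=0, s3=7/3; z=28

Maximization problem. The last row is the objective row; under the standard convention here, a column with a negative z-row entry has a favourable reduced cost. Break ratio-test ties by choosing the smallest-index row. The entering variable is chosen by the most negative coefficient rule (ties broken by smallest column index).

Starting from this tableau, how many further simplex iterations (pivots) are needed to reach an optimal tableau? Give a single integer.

2

pivot: q in, s1 out → z = 313/7
pivot: r in, p out → z = 54
No improving column remains; optimal.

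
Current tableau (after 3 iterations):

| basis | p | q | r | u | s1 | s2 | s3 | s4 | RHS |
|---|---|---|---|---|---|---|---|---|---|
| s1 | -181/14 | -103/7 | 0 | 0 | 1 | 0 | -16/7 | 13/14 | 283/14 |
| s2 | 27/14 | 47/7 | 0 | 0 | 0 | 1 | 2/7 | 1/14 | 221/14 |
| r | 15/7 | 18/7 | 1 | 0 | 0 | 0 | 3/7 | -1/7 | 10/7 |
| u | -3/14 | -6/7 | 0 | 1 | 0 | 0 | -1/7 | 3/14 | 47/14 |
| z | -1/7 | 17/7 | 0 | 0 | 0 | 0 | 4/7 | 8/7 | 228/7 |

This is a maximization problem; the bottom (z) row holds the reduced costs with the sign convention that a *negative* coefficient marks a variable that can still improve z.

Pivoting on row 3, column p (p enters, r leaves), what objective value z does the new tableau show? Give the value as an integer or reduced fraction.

Minimum ratio for p: (10/7)/(15/7) = 2/3.
z changes by −(z-row coeff of p)·ratio = −(-1/7)·(2/3) = 2/21.
New z = 228/7 + (2/21) = 98/3.

98/3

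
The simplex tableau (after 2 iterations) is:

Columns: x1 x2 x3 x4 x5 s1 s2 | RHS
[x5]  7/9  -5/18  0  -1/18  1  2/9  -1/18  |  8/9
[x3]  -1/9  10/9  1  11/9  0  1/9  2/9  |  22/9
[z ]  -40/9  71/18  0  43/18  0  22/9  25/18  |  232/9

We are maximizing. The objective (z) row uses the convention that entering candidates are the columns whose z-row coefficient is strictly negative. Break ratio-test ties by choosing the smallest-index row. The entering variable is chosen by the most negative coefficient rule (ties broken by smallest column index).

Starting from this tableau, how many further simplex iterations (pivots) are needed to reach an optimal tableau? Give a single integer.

pivot: x1 in, x5 out → z = 216/7
No improving column remains; optimal.

1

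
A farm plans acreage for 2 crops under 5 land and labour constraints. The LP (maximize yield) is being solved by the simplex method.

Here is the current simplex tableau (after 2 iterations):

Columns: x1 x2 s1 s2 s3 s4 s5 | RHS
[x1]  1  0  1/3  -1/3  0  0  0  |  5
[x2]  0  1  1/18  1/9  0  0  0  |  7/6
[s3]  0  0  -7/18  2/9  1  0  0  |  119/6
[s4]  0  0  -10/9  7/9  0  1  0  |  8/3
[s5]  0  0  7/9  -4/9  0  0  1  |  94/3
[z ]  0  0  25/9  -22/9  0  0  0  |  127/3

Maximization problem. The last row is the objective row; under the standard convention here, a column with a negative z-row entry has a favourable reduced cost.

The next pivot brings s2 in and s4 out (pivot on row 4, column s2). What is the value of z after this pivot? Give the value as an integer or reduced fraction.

Minimum ratio for s2: (8/3)/(7/9) = 24/7.
z changes by −(z-row coeff of s2)·ratio = −(-22/9)·(24/7) = 176/21.
New z = 127/3 + (176/21) = 355/7.

355/7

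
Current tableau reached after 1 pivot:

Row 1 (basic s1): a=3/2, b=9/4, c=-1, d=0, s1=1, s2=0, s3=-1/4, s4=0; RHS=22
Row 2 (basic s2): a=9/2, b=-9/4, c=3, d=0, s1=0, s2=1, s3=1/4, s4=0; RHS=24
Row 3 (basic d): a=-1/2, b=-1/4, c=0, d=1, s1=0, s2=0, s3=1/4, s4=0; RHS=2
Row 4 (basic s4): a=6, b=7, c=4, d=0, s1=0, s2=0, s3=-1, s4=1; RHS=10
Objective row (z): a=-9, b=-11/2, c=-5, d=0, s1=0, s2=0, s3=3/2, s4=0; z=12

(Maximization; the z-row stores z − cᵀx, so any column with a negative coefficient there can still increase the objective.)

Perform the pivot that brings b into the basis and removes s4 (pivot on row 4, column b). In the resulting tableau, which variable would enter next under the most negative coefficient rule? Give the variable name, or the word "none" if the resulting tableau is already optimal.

a

Pivot element 7. New z-row = old z-row − (-11/2)·(row 4/7).
Updated z-row coefficients: a: -30/7, b: 0, c: -13/7, d: 0, s1: 0, s2: 0, s3: 5/7, s4: 11/14.
The most negative is -30/7 in column a, so a would enter next.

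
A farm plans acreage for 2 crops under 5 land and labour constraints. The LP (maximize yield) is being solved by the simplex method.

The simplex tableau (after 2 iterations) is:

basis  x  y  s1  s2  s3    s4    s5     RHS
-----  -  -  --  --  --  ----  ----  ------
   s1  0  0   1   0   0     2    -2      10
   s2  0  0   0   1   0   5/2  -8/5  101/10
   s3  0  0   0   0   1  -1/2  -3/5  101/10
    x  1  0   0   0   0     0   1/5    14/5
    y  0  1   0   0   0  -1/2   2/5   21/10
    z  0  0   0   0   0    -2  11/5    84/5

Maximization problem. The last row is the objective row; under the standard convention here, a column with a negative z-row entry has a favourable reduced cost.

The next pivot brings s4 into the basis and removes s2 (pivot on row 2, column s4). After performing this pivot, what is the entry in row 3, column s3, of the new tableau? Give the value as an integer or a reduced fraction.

Pivot element is row 2, column s4: 5/2.
Normalize row 2: new (row 2, s3) = 0/(5/2) = 0.
row 3 ← row 3 − (-1/2)·(new row 2): 1 − (-1/2)·0 = 1.

1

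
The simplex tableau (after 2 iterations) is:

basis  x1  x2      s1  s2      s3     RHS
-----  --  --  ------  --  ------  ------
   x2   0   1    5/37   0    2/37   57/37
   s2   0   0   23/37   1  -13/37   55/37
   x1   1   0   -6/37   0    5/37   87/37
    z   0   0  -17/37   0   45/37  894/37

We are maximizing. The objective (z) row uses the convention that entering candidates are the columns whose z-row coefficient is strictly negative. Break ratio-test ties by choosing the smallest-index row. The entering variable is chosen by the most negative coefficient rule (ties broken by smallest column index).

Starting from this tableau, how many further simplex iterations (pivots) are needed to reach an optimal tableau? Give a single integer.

1

pivot: s1 in, s2 out → z = 581/23
No improving column remains; optimal.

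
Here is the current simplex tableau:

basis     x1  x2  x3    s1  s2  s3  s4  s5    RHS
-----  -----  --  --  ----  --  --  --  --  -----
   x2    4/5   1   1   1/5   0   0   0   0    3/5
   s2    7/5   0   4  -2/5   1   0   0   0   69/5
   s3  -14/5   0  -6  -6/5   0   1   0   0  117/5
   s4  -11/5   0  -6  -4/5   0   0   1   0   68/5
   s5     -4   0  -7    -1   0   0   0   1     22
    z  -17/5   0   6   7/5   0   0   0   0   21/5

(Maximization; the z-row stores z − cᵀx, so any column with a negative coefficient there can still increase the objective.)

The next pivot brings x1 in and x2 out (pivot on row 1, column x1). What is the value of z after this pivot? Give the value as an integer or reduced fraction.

Minimum ratio for x1: (3/5)/(4/5) = 3/4.
z changes by −(z-row coeff of x1)·ratio = −(-17/5)·(3/4) = 51/20.
New z = 21/5 + (51/20) = 27/4.

27/4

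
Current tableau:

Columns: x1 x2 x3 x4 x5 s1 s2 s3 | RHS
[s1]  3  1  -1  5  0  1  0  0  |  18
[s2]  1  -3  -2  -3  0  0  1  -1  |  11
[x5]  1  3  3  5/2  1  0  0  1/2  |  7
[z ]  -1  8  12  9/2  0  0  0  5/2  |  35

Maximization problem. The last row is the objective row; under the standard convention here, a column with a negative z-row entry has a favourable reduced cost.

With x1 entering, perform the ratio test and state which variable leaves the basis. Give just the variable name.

s1

Ratios: row 1 (s1): 18/3 = 6; row 2 (s2): 11/1 = 11; row 3 (x5): 7/1 = 7.
Minimum ratio 6 is in the s1 row, so s1 leaves.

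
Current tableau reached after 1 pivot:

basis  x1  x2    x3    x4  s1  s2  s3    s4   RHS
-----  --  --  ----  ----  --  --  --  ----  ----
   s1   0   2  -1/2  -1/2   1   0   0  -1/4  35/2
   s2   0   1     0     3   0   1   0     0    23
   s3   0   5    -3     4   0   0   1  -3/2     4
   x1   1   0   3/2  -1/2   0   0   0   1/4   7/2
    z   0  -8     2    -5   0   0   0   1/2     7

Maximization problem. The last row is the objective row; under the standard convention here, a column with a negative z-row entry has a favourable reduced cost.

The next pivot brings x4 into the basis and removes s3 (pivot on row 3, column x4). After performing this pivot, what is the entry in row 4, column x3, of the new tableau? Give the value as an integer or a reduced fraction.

9/8

Pivot element is row 3, column x4: 4.
Normalize row 3: new (row 3, x3) = (-3)/4 = -3/4.
row 4 ← row 4 − (-1/2)·(new row 3): 3/2 − (-1/2)·(-3/4) = 9/8.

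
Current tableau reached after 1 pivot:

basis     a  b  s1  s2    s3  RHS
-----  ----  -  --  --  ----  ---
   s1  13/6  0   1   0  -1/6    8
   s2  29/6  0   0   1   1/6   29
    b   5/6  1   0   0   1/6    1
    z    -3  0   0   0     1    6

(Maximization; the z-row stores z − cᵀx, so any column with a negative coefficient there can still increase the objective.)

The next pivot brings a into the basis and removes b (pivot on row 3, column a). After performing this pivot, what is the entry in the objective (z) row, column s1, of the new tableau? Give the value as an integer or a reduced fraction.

0

Pivot element is row 3, column a: 5/6.
Normalize row 3: new (row 3, s1) = 0/(5/6) = 0.
z-row ← z-row − (-3)·(new row 3): 0 − (-3)·0 = 0.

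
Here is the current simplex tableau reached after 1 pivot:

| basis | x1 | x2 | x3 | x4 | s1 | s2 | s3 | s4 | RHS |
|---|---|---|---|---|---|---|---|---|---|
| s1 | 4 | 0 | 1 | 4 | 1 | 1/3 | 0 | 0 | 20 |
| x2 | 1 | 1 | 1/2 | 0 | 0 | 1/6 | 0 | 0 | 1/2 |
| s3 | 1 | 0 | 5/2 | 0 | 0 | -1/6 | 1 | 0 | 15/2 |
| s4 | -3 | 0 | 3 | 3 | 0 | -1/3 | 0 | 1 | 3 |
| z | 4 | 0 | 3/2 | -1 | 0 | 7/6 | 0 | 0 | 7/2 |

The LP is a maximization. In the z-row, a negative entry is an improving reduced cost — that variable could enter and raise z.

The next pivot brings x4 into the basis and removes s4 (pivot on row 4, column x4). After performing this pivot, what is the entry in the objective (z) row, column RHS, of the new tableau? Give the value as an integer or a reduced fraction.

9/2

Pivot element is row 4, column x4: 3.
Normalize row 4: new (row 4, RHS) = 3/3 = 1.
z-row ← z-row − (-1)·(new row 4): 7/2 − (-1)·1 = 9/2.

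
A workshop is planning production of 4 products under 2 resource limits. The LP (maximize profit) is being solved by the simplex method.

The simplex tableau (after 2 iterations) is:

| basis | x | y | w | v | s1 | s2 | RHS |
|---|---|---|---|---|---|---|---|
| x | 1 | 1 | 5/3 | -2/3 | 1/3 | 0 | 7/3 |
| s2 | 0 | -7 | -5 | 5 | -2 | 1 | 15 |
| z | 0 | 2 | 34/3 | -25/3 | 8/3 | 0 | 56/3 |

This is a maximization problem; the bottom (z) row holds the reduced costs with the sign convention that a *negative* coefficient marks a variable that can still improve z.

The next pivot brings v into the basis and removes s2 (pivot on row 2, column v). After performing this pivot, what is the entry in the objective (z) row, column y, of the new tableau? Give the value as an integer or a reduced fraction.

-29/3

Pivot element is row 2, column v: 5.
Normalize row 2: new (row 2, y) = (-7)/5 = -7/5.
z-row ← z-row − (-25/3)·(new row 2): 2 − (-25/3)·(-7/5) = -29/3.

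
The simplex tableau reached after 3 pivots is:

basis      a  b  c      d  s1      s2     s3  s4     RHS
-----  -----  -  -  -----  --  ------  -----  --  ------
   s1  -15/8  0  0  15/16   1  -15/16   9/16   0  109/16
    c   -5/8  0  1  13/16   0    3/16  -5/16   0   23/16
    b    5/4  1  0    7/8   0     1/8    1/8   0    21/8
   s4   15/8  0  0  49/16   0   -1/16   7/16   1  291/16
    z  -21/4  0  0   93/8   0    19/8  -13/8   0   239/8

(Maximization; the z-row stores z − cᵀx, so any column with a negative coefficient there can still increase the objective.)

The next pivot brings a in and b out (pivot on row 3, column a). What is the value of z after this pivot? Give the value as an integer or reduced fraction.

Minimum ratio for a: (21/8)/(5/4) = 21/10.
z changes by −(z-row coeff of a)·ratio = −(-21/4)·(21/10) = 441/40.
New z = 239/8 + (441/40) = 409/10.

409/10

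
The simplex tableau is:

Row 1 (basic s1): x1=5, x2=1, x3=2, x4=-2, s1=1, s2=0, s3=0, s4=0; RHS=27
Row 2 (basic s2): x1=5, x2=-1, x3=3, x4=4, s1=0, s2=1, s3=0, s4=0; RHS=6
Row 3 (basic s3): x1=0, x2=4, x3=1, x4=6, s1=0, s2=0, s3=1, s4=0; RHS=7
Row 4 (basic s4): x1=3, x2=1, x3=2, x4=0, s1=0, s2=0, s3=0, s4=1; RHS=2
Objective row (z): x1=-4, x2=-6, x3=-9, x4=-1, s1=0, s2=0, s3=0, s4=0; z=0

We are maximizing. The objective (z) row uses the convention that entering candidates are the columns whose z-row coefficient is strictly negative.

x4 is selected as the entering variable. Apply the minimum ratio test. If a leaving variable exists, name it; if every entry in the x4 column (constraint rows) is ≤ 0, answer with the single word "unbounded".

s3

Ratios: row 1 (s1): entry -2 ≤ 0, skip; row 2 (s2): 6/4 = 3/2; row 3 (s3): 7/6 = 7/6; row 4 (s4): entry 0 ≤ 0, skip.
Minimum ratio is in the s3 row, so s3 leaves.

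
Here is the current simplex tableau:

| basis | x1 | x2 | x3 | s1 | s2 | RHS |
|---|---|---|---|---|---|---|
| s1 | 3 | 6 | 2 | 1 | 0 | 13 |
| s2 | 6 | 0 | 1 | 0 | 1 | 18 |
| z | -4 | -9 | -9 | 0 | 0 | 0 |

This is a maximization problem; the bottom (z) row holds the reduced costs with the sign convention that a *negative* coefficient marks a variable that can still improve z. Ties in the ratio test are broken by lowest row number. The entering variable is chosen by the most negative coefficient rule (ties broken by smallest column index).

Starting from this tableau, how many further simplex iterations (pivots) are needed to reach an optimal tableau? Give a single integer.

2

pivot: x2 in, s1 out → z = 39/2
pivot: x3 in, x2 out → z = 117/2
No improving column remains; optimal.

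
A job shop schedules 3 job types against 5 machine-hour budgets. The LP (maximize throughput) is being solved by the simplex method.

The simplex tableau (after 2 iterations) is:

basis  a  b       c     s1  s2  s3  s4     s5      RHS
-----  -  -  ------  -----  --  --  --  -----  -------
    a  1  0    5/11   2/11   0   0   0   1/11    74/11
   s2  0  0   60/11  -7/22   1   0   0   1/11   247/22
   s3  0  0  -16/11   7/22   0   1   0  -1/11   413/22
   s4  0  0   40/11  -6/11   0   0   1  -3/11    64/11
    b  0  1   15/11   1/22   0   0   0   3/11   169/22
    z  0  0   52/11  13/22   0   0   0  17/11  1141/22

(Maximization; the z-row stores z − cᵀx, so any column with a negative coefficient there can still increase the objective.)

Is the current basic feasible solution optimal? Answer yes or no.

No objective-row coefficient is strictly negative, so no entering variable exists; the tableau is optimal.

yes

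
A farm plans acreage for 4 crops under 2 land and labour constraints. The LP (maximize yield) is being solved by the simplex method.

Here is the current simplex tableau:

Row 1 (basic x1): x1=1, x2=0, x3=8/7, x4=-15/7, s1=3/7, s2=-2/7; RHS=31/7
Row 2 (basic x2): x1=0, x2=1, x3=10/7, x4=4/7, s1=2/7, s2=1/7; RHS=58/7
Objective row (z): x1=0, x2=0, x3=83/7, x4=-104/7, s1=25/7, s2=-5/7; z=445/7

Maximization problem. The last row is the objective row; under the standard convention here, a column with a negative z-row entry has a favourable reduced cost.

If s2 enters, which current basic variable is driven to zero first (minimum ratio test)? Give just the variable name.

x2

Ratios: row 1 (x1): entry -2/7 ≤ 0, skip; row 2 (x2): (58/7)/(1/7) = 58.
Minimum ratio 58 is in the x2 row, so x2 leaves.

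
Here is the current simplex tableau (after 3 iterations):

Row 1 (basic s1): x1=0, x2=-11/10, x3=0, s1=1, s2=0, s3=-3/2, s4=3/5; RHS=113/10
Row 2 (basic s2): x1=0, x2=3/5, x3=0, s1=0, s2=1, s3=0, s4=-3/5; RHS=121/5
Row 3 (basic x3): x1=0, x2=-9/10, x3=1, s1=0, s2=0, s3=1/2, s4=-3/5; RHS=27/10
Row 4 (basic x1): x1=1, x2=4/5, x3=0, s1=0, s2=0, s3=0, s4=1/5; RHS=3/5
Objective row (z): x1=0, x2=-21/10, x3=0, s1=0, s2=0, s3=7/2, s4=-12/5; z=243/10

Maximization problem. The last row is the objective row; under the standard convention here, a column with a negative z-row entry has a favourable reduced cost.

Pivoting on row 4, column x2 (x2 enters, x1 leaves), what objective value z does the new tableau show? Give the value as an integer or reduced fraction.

Minimum ratio for x2: (3/5)/(4/5) = 3/4.
z changes by −(z-row coeff of x2)·ratio = −(-21/10)·(3/4) = 63/40.
New z = 243/10 + (63/40) = 207/8.

207/8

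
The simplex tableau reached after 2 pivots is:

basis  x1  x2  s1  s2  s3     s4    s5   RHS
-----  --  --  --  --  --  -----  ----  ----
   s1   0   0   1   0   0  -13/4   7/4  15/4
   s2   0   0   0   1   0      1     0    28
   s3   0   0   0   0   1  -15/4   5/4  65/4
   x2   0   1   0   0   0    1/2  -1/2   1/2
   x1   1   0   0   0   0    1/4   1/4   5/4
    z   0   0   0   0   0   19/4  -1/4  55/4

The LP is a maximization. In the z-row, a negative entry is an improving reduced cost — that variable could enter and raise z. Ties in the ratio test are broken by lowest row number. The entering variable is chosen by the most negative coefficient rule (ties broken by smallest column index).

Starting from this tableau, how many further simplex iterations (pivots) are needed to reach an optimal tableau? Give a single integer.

1

pivot: s5 in, s1 out → z = 100/7
No improving column remains; optimal.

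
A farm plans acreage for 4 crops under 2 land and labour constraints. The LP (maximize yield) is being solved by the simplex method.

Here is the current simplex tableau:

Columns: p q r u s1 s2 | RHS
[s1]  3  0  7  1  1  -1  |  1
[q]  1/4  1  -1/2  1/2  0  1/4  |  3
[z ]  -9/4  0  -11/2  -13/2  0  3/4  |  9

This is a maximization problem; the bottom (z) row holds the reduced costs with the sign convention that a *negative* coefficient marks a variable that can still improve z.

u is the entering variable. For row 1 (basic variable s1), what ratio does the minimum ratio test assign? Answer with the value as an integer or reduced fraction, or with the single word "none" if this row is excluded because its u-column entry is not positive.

Ratio = RHS / (u entry) = 1 / 1 = 1.

1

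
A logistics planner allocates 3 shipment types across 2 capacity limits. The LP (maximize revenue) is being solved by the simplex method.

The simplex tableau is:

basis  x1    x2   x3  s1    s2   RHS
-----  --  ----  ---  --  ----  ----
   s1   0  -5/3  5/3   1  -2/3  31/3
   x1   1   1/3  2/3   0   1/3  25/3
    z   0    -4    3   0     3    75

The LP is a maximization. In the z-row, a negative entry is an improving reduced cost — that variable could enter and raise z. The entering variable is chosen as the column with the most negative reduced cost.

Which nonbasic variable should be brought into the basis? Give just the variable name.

Objective-row coefficients: x1: 0, x2: -4, x3: 3, s1: 0, s2: 3.
The most negative is -4 in column x2, so x2 enters.

x2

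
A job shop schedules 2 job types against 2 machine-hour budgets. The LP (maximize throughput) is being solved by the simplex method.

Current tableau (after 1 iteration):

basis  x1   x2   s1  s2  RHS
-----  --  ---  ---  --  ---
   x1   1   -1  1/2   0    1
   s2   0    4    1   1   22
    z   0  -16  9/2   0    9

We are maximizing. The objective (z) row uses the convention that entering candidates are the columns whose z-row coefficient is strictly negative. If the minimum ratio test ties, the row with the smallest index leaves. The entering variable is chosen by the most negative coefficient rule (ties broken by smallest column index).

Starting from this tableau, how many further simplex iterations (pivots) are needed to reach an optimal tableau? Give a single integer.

1

pivot: x2 in, s2 out → z = 97
No improving column remains; optimal.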